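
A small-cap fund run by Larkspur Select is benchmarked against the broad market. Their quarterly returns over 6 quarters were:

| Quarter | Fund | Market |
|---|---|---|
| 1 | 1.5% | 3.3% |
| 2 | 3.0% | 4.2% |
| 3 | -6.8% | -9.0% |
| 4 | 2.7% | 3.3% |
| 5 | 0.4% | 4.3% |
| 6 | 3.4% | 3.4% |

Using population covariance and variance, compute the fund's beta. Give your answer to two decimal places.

r̄p = 0.7000%,  r̄m = 1.5833%
Cov = Σ(rp − r̄p)(rm − r̄m) / 6 = 15.7150
Var(rm) = Σ(rm − r̄m)² / 6 = 22.5714
β = Cov / Var = 15.7150 / 22.5714 = 0.6962

0.70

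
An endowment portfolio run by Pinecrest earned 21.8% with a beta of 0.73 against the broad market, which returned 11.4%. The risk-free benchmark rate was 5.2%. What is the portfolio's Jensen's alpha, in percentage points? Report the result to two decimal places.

CAPM expected return = Rf + β(Rm − Rf) = 5.2% + 0.73 × (11.4% − 5.2%) = 5.2 + 0.73 × 6.20 = 9.7260%
Jensen's α = Rp − E[R] = 21.8% − 9.7260% = 12.0740

12.07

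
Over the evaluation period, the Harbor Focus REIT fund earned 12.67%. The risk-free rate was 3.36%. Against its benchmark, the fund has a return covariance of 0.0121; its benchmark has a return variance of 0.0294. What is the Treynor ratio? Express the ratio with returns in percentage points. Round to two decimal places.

22.62

β = Cov / Var = 0.0121 / 0.0294 = 0.4116
Treynor = (Rp − Rf) / β = (12.67% − 3.36%) / 0.4116 = 9.31 / 0.4116 = 22.6190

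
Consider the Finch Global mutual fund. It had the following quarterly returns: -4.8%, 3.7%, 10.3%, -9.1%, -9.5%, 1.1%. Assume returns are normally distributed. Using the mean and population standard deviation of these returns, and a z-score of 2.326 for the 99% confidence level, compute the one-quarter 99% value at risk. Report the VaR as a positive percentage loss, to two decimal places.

μ = (-4.8 + 3.7 + 10.3 − 9.1 − 9.5 + 1.1) / 6 = -8.30 / 6 = -1.3833%
Σ(r − μ)² = 305.6083; population σ = √(305.6083/6) = 7.1369%
VaR = −(μ − z·σ) = −(-1.3833 − 2.326 × 7.1369) = −(-17.9837) = 17.9837%

17.98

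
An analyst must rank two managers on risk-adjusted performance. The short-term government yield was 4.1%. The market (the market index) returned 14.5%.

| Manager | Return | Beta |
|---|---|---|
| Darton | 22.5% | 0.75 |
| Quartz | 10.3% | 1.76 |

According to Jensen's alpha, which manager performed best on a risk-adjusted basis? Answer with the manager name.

Darton: α = 22.5% − [4.1% + 0.75 × (14.5% − 4.1%)] = 10.600
Quartz: α = 10.3% − [4.1% + 1.76 × (14.5% − 4.1%)] = -12.104
Highest: Darton (10.600).

Darton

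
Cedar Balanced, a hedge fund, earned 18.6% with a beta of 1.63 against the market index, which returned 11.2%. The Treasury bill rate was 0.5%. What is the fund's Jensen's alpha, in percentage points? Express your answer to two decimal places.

CAPM expected return = Rf + β(Rm − Rf) = 0.5% + 1.63 × (11.2% − 0.5%) = 0.5 + 1.63 × 10.70 = 17.9410%
Jensen's α = Rp − E[R] = 18.6% − 17.9410% = 0.6590

0.66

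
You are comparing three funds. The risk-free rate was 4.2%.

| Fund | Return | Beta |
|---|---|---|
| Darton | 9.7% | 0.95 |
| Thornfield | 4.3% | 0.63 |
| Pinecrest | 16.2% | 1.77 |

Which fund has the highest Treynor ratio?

Pinecrest

Darton: Treynor = (9.7% − 4.2%) / 0.95 = 5.789
Thornfield: Treynor = (4.3% − 4.2%) / 0.63 = 0.159
Pinecrest: Treynor = (16.2% − 4.2%) / 1.77 = 6.780
Highest: Pinecrest (6.780).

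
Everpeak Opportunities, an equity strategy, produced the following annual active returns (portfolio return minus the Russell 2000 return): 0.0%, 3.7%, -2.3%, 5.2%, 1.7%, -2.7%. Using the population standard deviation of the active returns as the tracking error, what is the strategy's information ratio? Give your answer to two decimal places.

0.32

Mean return r̄ = 5.60 / 6 = 0.9333%
Population σ = √[Σ(r − r̄)² / 6] = √[50.9733 / 6] = √8.4956 = 2.9147%
IR = r̄ / tracking error = 0.9333 / 2.9147 = 0.3202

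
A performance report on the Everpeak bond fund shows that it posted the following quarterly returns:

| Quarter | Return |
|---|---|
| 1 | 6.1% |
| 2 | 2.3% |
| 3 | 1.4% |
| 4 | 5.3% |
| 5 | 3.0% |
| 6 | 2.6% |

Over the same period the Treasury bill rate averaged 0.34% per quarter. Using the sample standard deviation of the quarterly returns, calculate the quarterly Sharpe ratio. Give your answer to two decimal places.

r̄ = (6.1 + 2.3 + 1.4 + 5.3 + 3 + 2.6) / 6 = 3.4500%
Σ(r − r̄)² = 16.8950; sample σ = √(16.8950/5) = 1.8382%
Sharpe = (r̄ − rf) / σ = (3.4500 − 0.34) / 1.8382 = 3.1100 / 1.8382 = 1.6919

1.69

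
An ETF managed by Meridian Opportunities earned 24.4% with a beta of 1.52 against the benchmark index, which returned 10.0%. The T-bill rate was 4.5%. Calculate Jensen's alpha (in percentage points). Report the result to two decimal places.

CAPM expected return = Rf + β(Rm − Rf) = 4.5% + 1.52 × (10.0% − 4.5%) = 4.5 + 1.52 × 5.50 = 12.8600%
Jensen's α = Rp − E[R] = 24.4% − 12.8600% = 11.5400

11.54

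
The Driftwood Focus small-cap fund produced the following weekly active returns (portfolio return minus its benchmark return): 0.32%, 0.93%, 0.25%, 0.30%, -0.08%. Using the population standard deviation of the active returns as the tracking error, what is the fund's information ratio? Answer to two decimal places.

Mean return r̄ = 1.720 / 5 = 0.3440%
Σ(r − r̄)² = (0.32 − 0.3440)² + (0.93 − 0.3440)² + (0.25 − 0.3440)² + … = 0.5345
σ = √[0.5345 / 5] = 0.3270%
IR = r̄ / tracking error = 0.3440 / 0.3270 = 1.0520

1.05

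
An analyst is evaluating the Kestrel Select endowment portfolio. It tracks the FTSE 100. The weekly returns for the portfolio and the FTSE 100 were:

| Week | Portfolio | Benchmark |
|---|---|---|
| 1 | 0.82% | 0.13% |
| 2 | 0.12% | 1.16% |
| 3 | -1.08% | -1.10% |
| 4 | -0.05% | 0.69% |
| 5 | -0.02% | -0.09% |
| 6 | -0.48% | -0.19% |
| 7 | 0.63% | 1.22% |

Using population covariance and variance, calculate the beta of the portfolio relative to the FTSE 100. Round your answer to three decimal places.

0.554

r̄p = -0.0086%,  r̄m = 0.2600%
Cov = Σ(rp − r̄p)(rm − r̄m) / 7 = 0.3252
Var(rm) = Σ(rm − r̄m)² / 7 = 0.5869
β = Cov / Var = 0.3252 / 0.5869 = 0.5541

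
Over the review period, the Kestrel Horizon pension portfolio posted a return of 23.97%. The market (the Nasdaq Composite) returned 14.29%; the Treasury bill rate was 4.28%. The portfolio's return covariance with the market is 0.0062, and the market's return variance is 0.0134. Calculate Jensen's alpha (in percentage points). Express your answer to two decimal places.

15.06

β = Cov / Var = 0.0062 / 0.0134 = 0.4627
E[R] = Rf + β(Rm − Rf) = 4.28% + 0.4627 × (14.29% − 4.28%) = 8.9116%
α = Rp − E[R] = 23.97% − 8.9116% = 15.0584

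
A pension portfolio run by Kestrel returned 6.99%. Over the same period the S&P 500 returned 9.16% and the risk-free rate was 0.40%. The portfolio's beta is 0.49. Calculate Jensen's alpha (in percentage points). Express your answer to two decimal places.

2.30

CAPM expected return = Rf + β(Rm − Rf) = 0.40% + 0.49 × (9.16% − 0.40%) = 0.4 + 0.49 × 8.76 = 4.6924%
Jensen's α = Rp − E[R] = 6.99% − 4.6924% = 2.2976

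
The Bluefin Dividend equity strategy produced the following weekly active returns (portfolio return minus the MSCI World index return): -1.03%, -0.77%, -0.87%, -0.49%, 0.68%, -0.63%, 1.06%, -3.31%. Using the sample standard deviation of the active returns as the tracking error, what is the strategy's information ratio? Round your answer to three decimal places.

-0.512

r̄ = (-1.03 − 0.77 − 0.87 − 0.49 + 0.68 − 0.63 + 1.06 − 3.31) / 8 = -0.6700%
Σ(r − r̄)² = (-1.03 − (-0.6700))² + (-0.77 − (-0.6700))² + … = 11.9986
sample σ = √(11.9986 / 7) = √1.7141 = 1.3092%
IR = r̄ / tracking error = -0.6700 / 1.3092 = -0.5118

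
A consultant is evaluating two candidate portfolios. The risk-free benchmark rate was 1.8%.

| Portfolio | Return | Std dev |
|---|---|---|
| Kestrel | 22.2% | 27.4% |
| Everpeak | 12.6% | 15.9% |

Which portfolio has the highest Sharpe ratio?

Kestrel: Sharpe ratio = (22.2% − 1.8%) / 27.4% = 0.745
Everpeak: Sharpe ratio = (12.6% − 1.8%) / 15.9% = 0.679
Highest: Kestrel (0.745).

Kestrel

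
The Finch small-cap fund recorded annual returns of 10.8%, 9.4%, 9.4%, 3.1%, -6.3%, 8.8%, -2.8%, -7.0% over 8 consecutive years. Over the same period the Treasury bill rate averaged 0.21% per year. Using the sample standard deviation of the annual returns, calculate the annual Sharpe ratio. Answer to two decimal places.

0.39

μ = (10.8 + 9.4 + 9.4 + 3.1 − 6.3 + 8.8 − 2.8 − 7) / 8 = 25.40 / 8 = 3.1750%
Σ(r − μ)² = (10.8 − 3.1750)² + (9.4 − 3.1750)² + (9.4 − 3.1750)² + … = 396.2950
sample σ = √(396.2950 / 7) = √56.6136 = 7.5242%
Sharpe = (μ − rf) / σ = (3.1750 − 0.21) / 7.5242 = 2.9650 / 7.5242 = 0.3941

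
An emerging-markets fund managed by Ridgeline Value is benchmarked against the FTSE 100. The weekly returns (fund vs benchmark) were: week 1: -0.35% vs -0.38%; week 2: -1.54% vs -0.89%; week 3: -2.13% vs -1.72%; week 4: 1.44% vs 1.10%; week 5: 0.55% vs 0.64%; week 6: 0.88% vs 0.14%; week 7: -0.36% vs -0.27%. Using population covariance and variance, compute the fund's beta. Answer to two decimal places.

1.32

r̄p = -0.2157%,  r̄m = -0.1971%
Cov = Σ(rp − r̄p)(rm − r̄m) / 7 = 1.0037
Var(rm) = Σ(rm − r̄m)² / 7 = 0.7621
β = Cov / Var = 1.0037 / 0.7621 = 1.3170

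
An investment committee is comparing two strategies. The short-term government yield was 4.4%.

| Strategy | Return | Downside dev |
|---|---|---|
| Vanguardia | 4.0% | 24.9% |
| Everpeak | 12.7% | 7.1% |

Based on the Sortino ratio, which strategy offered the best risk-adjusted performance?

Vanguardia: Sortino ratio = (4.0% − 4.4%) / 24.9% = -0.016
Everpeak: Sortino ratio = (12.7% − 4.4%) / 7.1% = 1.169
Highest: Everpeak (1.169).

Everpeak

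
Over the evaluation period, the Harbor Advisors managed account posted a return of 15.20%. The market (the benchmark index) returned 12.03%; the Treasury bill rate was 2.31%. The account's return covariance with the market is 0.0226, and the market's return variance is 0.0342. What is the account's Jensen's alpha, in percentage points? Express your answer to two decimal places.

β = Cov / Var = 0.0226 / 0.0342 = 0.6608
E[R] = Rf + β(Rm − Rf) = 2.31% + 0.6608 × (12.03% − 2.31%) = 8.7330%
α = Rp − E[R] = 15.20% − 8.7330% = 6.4670

6.47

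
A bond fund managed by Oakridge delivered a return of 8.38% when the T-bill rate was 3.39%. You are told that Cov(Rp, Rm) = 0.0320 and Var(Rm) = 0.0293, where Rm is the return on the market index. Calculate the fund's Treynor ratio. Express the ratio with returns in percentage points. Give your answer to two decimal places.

β = Cov / Var = 0.0320 / 0.0293 = 1.0922
Treynor = (Rp − Rf) / β = (8.38% − 3.39%) / 1.0922 = 4.99 / 1.0922 = 4.5688

4.57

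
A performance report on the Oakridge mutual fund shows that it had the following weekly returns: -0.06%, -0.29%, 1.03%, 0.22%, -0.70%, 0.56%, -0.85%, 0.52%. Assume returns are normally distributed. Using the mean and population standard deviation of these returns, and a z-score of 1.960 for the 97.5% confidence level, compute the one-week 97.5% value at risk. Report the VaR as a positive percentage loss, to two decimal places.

r̄ = (-0.06 − 0.29 + 1.03 + 0.22 − 0.7 + 0.56 − 0.85 + 0.52) / 8 = 0.0538%
Population σ = √[Σ(r − r̄)² / 8] = √[2.9704 / 8] = √0.3713 = 0.6093%
VaR = −(r̄ − z·σ) = −(0.0538 − 1.960 × 0.6093) = −(-1.1404) = 1.1404%

1.14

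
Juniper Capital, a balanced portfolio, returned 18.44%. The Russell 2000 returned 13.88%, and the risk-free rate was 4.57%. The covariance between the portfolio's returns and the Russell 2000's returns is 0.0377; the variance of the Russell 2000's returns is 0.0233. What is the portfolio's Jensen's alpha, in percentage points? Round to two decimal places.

-1.19

β = Cov / Var = 0.0377 / 0.0233 = 1.6180
E[R] = Rf + β(Rm − Rf) = 4.57% + 1.6180 × (13.88% − 4.57%) = 19.6336%
α = Rp − E[R] = 18.44% − 19.6336% = -1.1936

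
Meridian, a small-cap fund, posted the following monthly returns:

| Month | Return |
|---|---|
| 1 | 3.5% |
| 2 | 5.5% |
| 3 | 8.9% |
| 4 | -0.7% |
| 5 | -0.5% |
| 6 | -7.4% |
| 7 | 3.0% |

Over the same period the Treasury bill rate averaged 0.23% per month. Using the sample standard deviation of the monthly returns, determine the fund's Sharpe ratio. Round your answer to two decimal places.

Mean return r̄ = 12.30 / 7 = 1.7571%
Σ(r − r̄)² = (3.5 − 1.7571)² + (5.5 − 1.7571)² + … = 164.5971
σ = √[164.5971 / 6] = 5.2376%
Sharpe = (r̄ − rf) / σ = (1.7571 − 0.23) / 5.2376 = 1.5271 / 5.2376 = 0.2916

0.29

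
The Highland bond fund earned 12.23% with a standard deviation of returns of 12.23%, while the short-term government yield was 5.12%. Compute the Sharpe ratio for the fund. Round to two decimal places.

Sharpe = (Rp − Rf) / σp = (12.23% − 5.12%) / 12.23% = 7.11% / 12.23% = 0.5814

0.58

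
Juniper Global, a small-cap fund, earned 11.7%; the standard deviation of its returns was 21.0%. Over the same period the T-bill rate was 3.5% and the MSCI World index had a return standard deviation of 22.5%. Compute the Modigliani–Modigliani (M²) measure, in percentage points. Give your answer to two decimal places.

12.29

Sharpe = (Rp − Rf) / σp = (11.7% − 3.5%) / 21.0% = 0.3905
M² = Rf + Sharpe × σm = 3.5% + 0.3905 × 22.5% = 12.2863%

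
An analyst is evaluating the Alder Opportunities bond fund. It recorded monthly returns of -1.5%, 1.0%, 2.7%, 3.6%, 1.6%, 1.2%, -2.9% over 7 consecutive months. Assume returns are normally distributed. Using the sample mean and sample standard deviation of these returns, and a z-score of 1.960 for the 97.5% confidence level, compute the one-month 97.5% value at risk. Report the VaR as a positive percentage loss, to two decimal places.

3.66

r̄ = (-1.5 + 1 + 2.7 + 3.6 + 1.6 + 1.2 − 2.9) / 7 = 5.70 / 7 = 0.8143%
Σ(r − r̄)² = (-1.5 − 0.8143)² + (1 − 0.8143)² + … = 31.2686
sample σ = √(31.2686 / 6) = √5.2114 = 2.2828%
VaR = −(r̄ − z·σ) = −(0.8143 − 1.960 × 2.2828) = −(-3.6600) = 3.6600%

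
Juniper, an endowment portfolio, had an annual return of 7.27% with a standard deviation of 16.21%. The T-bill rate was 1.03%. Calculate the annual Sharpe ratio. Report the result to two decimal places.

0.38

Sharpe = (Rp − Rf) / σp = (7.27% − 1.03%) / 16.21% = 6.24% / 16.21% = 0.3849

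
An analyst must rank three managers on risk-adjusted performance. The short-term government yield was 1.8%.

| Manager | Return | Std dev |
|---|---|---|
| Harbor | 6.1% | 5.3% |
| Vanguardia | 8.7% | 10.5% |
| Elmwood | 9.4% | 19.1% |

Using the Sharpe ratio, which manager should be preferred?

Harbor

Harbor: Sharpe ratio = (6.1% − 1.8%) / 5.3% = 0.811
Vanguardia: Sharpe ratio = (8.7% − 1.8%) / 10.5% = 0.657
Elmwood: Sharpe ratio = (9.4% − 1.8%) / 19.1% = 0.398
Highest: Harbor (0.811).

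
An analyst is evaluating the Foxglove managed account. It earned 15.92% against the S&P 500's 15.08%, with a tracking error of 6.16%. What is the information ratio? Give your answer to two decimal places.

IR = (Rp − Rb) / TE = (15.92% − 15.08%) / 6.16% = 0.84% / 6.16% = 0.1364

0.14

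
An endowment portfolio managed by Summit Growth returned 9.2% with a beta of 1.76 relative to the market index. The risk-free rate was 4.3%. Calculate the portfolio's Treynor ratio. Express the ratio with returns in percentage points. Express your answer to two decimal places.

Treynor = (Rp − Rf) / β = (9.2% − 4.3%) / 1.76 = 4.90 / 1.76 = 2.7841

2.78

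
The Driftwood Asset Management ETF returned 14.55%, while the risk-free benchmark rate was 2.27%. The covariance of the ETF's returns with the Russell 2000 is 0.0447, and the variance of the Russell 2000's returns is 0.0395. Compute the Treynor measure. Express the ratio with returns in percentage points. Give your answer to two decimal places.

β = Cov / Var = 0.0447 / 0.0395 = 1.1316
Treynor = (Rp − Rf) / β = (14.55% − 2.27%) / 1.1316 = 12.28 / 1.1316 = 10.8519

10.85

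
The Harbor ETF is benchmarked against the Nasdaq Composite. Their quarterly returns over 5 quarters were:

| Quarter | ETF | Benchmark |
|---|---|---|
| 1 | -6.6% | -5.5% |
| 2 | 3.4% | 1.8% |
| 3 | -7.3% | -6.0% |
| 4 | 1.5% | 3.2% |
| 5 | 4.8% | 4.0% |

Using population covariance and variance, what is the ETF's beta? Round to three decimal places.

r̄p = -0.8400%,  r̄m = -0.5000%
Cov = Σ(rp − r̄p)(rm − r̄m) / 5 = 21.6240
Var(rm) = Σ(rm − r̄m)² / 5 = 18.8960
β = Cov / Var = 21.6240 / 18.8960 = 1.1444

1.144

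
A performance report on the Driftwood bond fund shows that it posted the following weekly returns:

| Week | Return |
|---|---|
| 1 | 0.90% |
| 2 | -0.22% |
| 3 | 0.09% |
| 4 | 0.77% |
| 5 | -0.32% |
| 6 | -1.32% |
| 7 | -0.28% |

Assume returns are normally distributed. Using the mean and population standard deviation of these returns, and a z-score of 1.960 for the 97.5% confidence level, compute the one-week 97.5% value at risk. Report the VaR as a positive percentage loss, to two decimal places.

1.41

r̄ = (0.9 − 0.22 + 0.09 + 0.77 − 0.32 − 1.32 − 0.28) / 7 = -0.0543%
Σ(r − r̄)² = 3.3620; population σ = √(3.3620/7) = 0.6930%
VaR = −(r̄ − z·σ) = −(-0.0543 − 1.960 × 0.6930) = −(-1.4126) = 1.4126%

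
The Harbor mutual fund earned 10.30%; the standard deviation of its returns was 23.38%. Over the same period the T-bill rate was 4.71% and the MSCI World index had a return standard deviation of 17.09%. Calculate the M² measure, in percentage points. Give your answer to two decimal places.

8.80

Sharpe = (Rp − Rf) / σp = (10.30% − 4.71%) / 23.38% = 0.2391
M² = Rf + Sharpe × σm = 4.71% + 0.2391 × 17.09% = 8.7962%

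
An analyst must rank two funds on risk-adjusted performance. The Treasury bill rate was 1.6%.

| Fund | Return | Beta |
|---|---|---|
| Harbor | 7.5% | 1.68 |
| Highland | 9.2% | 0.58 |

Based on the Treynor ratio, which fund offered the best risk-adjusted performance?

Harbor: Treynor = (7.5% − 1.6%) / 1.68 = 3.512
Highland: Treynor = (9.2% − 1.6%) / 0.58 = 13.103
Highest: Highland (13.103).

Highland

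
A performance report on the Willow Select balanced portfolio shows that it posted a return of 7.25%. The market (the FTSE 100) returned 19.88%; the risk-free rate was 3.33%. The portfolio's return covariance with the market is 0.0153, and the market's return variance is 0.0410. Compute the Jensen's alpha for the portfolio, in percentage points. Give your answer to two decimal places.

-2.26

β = Cov / Var = 0.0153 / 0.0410 = 0.3732
E[R] = Rf + β(Rm − Rf) = 3.33% + 0.3732 × (19.88% − 3.33%) = 9.5065%
α = Rp − E[R] = 7.25% − 9.5065% = -2.2565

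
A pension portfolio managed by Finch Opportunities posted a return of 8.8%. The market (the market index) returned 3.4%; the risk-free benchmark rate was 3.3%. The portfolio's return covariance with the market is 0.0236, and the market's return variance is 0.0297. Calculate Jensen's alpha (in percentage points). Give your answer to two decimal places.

β = Cov / Var = 0.0236 / 0.0297 = 0.7946
E[R] = Rf + β(Rm − Rf) = 3.3% + 0.7946 × (3.4% − 3.3%) = 3.3795%
α = Rp − E[R] = 8.8% − 3.3795% = 5.4205

5.42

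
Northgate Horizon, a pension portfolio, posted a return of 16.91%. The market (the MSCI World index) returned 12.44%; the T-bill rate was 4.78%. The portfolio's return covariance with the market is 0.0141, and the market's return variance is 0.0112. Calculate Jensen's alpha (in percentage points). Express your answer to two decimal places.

β = Cov / Var = 0.0141 / 0.0112 = 1.2589
E[R] = Rf + β(Rm − Rf) = 4.78% + 1.2589 × (12.44% − 4.78%) = 14.4232%
α = Rp − E[R] = 16.91% − 14.4232% = 2.4868

2.49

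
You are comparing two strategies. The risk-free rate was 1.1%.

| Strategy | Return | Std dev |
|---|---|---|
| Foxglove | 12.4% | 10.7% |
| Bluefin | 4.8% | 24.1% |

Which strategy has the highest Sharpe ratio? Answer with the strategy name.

Foxglove: Sharpe ratio = (12.4% − 1.1%) / 10.7% = 1.056
Bluefin: Sharpe ratio = (4.8% − 1.1%) / 24.1% = 0.154
Highest: Foxglove (1.056).

Foxglove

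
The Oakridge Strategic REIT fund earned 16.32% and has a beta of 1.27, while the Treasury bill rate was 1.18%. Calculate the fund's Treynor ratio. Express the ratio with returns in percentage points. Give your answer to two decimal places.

11.92

Treynor = (Rp − Rf) / β = (16.32% − 1.18%) / 1.27 = 15.14 / 1.27 = 11.9213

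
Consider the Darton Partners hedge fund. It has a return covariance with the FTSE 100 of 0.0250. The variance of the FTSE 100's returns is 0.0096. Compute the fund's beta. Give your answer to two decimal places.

2.60

β = Cov(Rp, Rm) / Var(Rm) = 0.0250 / 0.0096 = 2.6042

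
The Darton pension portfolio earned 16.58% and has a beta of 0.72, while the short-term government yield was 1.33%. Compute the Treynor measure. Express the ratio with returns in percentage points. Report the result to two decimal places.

Treynor = (Rp − Rf) / β = (16.58% − 1.33%) / 0.72 = 15.25 / 0.72 = 21.1806

21.18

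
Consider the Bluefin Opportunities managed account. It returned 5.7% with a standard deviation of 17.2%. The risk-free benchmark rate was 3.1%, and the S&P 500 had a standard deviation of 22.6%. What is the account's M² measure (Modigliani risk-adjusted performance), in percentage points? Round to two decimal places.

Sharpe = (Rp − Rf) / σp = (5.7% − 3.1%) / 17.2% = 0.1512
M² = Rf + Sharpe × σm = 3.1% + 0.1512 × 22.6% = 6.5171%

6.52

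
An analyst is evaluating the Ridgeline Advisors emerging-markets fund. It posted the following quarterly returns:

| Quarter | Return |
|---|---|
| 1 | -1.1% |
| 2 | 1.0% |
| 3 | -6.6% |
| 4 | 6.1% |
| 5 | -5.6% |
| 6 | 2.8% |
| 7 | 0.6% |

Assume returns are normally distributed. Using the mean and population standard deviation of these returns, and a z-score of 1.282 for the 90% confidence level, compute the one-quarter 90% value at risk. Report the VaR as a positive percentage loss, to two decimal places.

r̄ = (-1.1 + 1 − 6.6 + 6.1 − 5.6 + 2.8 + 0.6) / 7 = -0.4000%
Population σ = √[Σ(r − r̄)² / 7] = √[121.4200 / 7] = √17.3457 = 4.1648%
VaR = −(r̄ − z·σ) = −(-0.4000 − 1.282 × 4.1648) = −(-5.7393) = 5.7393%

5.74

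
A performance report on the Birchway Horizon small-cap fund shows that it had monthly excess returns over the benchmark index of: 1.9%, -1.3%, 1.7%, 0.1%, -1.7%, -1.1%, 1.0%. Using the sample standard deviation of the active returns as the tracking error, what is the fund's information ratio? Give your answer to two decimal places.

μ = (1.9 − 1.3 + 1.7 + 0.1 − 1.7 − 1.1 + 1) / 7 = 0.60 / 7 = 0.0857%
Sample σ = √[Σ(r − μ)² / 6] = √[13.2486 / 6] = √2.2081 = 1.4860%
IR = μ / tracking error = 0.0857 / 1.4860 = 0.0577

0.06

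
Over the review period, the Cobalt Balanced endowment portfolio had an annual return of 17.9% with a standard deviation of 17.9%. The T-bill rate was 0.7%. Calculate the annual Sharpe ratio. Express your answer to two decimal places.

0.96

Sharpe = (Rp − Rf) / σp = (17.9% − 0.7%) / 17.9% = 17.20% / 17.9% = 0.9609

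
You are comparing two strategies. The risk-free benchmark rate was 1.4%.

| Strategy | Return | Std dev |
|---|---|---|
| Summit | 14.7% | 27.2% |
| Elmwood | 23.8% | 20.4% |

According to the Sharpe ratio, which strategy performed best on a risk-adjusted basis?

Elmwood

Summit: Sharpe ratio = (14.7% − 1.4%) / 27.2% = 0.489
Elmwood: Sharpe ratio = (23.8% − 1.4%) / 20.4% = 1.098
Highest: Elmwood (1.098).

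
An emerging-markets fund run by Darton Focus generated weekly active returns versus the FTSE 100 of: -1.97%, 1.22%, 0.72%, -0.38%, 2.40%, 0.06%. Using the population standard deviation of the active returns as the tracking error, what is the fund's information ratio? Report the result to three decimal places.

0.251

μ = (-1.97 + 1.22 + 0.72 − 0.38 + 2.4 + 0.06) / 6 = 0.3417%
Population σ = √[Σ(r − μ)² / 6] = √[11.0953 / 6] = √1.8492 = 1.3599%
IR = μ / tracking error = 0.3417 / 1.3599 = 0.2513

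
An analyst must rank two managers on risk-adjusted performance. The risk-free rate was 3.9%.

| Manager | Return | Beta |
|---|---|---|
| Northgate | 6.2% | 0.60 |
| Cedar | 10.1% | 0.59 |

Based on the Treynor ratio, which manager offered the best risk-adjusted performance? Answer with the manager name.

Cedar

Northgate: Treynor = (6.2% − 3.9%) / 0.60 = 3.833
Cedar: Treynor = (10.1% − 3.9%) / 0.59 = 10.508
Highest: Cedar (10.508).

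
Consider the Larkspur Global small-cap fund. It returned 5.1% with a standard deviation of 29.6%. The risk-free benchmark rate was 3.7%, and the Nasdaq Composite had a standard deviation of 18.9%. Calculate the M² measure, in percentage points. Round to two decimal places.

4.59

Sharpe = (Rp − Rf) / σp = (5.1% − 3.7%) / 29.6% = 0.0473
M² = Rf + Sharpe × σm = 3.7% + 0.0473 × 18.9% = 4.5940%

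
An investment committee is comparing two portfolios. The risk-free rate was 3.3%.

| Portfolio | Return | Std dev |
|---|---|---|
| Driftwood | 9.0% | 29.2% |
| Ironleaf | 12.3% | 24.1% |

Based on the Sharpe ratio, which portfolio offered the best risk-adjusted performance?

Ironleaf

Driftwood: Sharpe ratio = (9.0% − 3.3%) / 29.2% = 0.195
Ironleaf: Sharpe ratio = (12.3% − 3.3%) / 24.1% = 0.373
Highest: Ironleaf (0.373).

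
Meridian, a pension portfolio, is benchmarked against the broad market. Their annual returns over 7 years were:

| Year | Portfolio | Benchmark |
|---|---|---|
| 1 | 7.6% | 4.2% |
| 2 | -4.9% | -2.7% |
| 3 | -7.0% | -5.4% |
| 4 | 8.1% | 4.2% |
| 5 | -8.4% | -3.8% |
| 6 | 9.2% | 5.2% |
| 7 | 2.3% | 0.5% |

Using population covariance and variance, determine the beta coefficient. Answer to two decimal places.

1.74

r̄p = 0.9857%,  r̄m = 0.3143%
Cov = Σ(rp − r̄p)(rm − r̄m) / 7 = 27.9588
Var(rm) = Σ(rm − r̄m)² / 7 = 16.1098
β = Cov / Var = 27.9588 / 16.1098 = 1.7355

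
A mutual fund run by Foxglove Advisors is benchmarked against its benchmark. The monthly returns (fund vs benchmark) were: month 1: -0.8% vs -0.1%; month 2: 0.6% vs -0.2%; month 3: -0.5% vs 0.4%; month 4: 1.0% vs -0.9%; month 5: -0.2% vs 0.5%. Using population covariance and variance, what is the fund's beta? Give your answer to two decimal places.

r̄p = 0.0200%,  r̄m = -0.0600%
Cov = Σ(rp − r̄p)(rm − r̄m) / 5 = -0.2468
Var(rm) = Σ(rm − r̄m)² / 5 = 0.2504
β = Cov / Var = -0.2468 / 0.2504 = -0.9856

-0.99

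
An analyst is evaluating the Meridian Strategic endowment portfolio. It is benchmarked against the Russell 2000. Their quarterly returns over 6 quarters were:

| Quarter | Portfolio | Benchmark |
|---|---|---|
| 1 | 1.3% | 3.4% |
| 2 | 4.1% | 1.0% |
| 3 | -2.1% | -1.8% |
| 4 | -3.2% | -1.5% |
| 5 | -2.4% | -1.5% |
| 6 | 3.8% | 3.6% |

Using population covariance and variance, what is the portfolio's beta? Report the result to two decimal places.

r̄p = 0.2500%,  r̄m = 0.5333%
Cov = Σ(rp − r̄p)(rm − r̄m) / 6 = 5.5967
Var(rm) = Σ(rm − r̄m)² / 6 = 5.2589
β = Cov / Var = 5.5967 / 5.2589 = 1.0642

1.06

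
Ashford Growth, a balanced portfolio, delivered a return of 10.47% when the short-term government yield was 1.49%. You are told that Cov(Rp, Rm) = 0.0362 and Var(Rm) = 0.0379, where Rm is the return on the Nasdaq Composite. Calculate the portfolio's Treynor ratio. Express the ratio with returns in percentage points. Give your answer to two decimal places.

β = Cov / Var = 0.0362 / 0.0379 = 0.9551
Treynor = (Rp − Rf) / β = (10.47% − 1.49%) / 0.9551 = 8.98 / 0.9551 = 9.4022

9.40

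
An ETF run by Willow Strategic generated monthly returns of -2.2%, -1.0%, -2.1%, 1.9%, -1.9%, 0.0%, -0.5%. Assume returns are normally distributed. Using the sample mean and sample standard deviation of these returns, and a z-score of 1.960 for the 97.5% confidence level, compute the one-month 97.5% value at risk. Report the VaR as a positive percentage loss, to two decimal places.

3.70

Mean return r̄ = -5.80 / 7 = -0.8286%
Σ(r − r̄)² = 12.9143; sample σ = √(12.9143/6) = 1.4671%
VaR = −(r̄ − z·σ) = −(-0.8286 − 1.960 × 1.4671) = −(-3.7041) = 3.7041%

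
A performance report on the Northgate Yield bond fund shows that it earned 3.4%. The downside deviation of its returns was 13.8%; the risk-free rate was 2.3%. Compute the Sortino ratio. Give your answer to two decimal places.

0.08

Sortino = (Rp − Rf) / σd = (3.4% − 2.3%) / 13.8% = 1.10% / 13.8% = 0.0797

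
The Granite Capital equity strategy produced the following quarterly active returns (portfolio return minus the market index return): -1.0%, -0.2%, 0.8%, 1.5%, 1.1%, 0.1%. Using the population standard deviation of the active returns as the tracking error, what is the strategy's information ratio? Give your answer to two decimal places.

0.45

r̄ = (-1 − 0.2 + 0.8 + 1.5 + 1.1 + 0.1) / 6 = 0.3833%
Σ(r − r̄)² = (-1 − 0.3833)² + (-0.2 − 0.3833)² + … = 4.2683
population σ = √(4.2683 / 6) = √0.7114 = 0.8434%
IR = r̄ / tracking error = 0.3833 / 0.8434 = 0.4545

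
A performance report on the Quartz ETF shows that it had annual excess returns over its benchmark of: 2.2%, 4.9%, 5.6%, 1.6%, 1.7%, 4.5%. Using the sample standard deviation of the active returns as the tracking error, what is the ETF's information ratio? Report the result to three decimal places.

1.918

r̄ = (2.2 + 4.9 + 5.6 + 1.6 + 1.7 + 4.5) / 6 = 20.50 / 6 = 3.4167%
Sample std dev = √[15.8683 / 5] = 1.7815%
IR = r̄ / tracking error = 3.4167 / 1.7815 = 1.9179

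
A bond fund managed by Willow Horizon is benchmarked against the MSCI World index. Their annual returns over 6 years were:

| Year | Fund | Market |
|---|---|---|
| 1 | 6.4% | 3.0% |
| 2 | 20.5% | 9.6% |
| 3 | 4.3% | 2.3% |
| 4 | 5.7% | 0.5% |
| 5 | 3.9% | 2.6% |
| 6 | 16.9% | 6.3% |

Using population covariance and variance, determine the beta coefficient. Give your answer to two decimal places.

2.04

r̄p = 9.6167%,  r̄m = 4.0500%
Cov = Σ(rp − r̄p)(rm − r̄m) / 6 = 18.6108
Var(rm) = Σ(rm − r̄m)² / 6 = 9.1225
β = Cov / Var = 18.6108 / 9.1225 = 2.0401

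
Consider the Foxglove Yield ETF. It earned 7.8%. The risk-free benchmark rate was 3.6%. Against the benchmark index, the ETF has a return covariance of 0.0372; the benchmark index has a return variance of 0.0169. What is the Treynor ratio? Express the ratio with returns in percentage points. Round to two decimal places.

1.91

β = Cov / Var = 0.0372 / 0.0169 = 2.2012
Treynor = (Rp − Rf) / β = (7.8% − 3.6%) / 2.2012 = 4.20 / 2.2012 = 1.9081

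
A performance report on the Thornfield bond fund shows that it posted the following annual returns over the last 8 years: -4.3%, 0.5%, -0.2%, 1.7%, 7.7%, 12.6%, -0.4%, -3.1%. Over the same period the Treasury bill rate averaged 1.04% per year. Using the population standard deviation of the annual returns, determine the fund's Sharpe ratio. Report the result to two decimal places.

0.15

Mean return r̄ = 14.50 / 8 = 1.8125%
Population std dev = √[223.2088 / 8] = 5.2821%
Sharpe = (r̄ − rf) / σ = (1.8125 − 1.04) / 5.2821 = 0.7725 / 5.2821 = 0.1462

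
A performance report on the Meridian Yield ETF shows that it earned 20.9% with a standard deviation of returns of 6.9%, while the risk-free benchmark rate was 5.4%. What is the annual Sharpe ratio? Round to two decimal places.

2.25

Sharpe = (Rp − Rf) / σp = (20.9% − 5.4%) / 6.9% = 15.50% / 6.9% = 2.2464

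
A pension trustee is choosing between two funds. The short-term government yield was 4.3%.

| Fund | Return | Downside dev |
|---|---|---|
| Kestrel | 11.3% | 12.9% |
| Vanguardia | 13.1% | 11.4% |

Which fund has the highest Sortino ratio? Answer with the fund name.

Vanguardia

Kestrel: Sortino ratio = (11.3% − 4.3%) / 12.9% = 0.543
Vanguardia: Sortino ratio = (13.1% − 4.3%) / 11.4% = 0.772
Highest: Vanguardia (0.772).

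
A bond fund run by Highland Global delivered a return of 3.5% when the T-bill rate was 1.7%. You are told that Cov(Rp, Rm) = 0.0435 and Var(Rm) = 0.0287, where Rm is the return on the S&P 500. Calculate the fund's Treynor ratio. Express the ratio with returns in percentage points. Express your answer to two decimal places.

1.19

β = Cov / Var = 0.0435 / 0.0287 = 1.5157
Treynor = (Rp − Rf) / β = (3.5% − 1.7%) / 1.5157 = 1.80 / 1.5157 = 1.1876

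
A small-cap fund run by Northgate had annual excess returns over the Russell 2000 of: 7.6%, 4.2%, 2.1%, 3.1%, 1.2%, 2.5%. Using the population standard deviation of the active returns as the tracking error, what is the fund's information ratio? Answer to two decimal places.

1.67

Mean return μ = 20.70 / 6 = 3.4500%
Population σ = √[Σ(r − μ)² / 6] = √[25.6950 / 6] = √4.2825 = 2.0694%
IR = μ / tracking error = 3.4500 / 2.0694 = 1.6671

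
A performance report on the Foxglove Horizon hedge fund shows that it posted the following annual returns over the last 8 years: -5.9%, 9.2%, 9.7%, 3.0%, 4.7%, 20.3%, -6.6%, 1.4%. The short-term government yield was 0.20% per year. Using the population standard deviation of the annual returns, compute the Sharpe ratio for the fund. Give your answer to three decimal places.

0.519

r̄ = (-5.9 + 9.2 + 9.7 + 3 + 4.7 + 20.3 − 6.6 + 1.4) / 8 = 35.80 / 8 = 4.4750%
Population σ = √[Σ(r − r̄)² / 8] = √[542.0350 / 8] = √67.7544 = 8.2313%
Sharpe = (r̄ − rf) / σ = (4.4750 − 0.2) / 8.2313 = 4.2750 / 8.2313 = 0.5194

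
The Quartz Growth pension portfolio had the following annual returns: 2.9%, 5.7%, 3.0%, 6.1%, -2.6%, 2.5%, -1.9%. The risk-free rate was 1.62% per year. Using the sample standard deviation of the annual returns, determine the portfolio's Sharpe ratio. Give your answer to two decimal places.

Mean return μ = 15.70 / 7 = 2.2429%
Σ(r − μ)² = (2.9 − 2.2429)² + (5.7 − 2.2429)² + … = 68.5171
σ = √[68.5171 / 6] = 3.3793%
Sharpe = (μ − rf) / σ = (2.2429 − 1.62) / 3.3793 = 0.6229 / 3.3793 = 0.1843

0.18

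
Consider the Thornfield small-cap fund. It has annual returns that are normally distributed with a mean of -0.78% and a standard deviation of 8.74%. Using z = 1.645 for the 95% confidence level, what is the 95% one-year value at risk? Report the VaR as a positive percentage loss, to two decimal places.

VaR (as % loss) = −(μ − z·σ) = −(-0.78% − 1.645 × 8.74%) = −(-15.1573%) = 15.1573%

15.16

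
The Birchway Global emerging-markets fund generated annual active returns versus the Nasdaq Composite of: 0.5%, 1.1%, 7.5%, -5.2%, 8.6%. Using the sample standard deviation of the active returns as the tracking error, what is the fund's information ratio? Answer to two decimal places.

r̄ = (0.5 + 1.1 + 7.5 − 5.2 + 8.6) / 5 = 12.50 / 5 = 2.5000%
Sample std dev = √[127.4600 / 4] = 5.6449%
IR = r̄ / tracking error = 2.5000 / 5.6449 = 0.4429

0.44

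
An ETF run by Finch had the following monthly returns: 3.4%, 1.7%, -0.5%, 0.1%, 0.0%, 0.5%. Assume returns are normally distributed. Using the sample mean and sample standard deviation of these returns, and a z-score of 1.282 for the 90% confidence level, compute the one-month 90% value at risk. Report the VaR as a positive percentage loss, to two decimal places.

Mean return r̄ = 5.20 / 6 = 0.8667%
Σ(r − r̄)² = (3.4 − 0.8667)² + (1.7 − 0.8667)² + … = 10.4533
sample σ = √(10.4533 / 5) = √2.0907 = 1.4459%
VaR = −(r̄ − z·σ) = −(0.8667 − 1.282 × 1.4459) = −(-0.9869) = 0.9869%

0.99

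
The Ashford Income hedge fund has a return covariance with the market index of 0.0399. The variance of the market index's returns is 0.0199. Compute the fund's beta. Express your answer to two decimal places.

β = Cov(Rp, Rm) / Var(Rm) = 0.0399 / 0.0199 = 2.0050

2.01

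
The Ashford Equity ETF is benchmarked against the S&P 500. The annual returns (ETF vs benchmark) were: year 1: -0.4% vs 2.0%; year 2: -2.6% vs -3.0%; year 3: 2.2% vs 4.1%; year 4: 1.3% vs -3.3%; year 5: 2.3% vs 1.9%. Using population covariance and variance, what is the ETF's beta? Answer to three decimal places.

r̄p = 0.5600%,  r̄m = 0.3400%
Cov = Σ(rp − r̄p)(rm − r̄m) / 5 = 3.0296
Var(rm) = Σ(rm − r̄m)² / 5 = 8.7464
β = Cov / Var = 3.0296 / 8.7464 = 0.3464

0.346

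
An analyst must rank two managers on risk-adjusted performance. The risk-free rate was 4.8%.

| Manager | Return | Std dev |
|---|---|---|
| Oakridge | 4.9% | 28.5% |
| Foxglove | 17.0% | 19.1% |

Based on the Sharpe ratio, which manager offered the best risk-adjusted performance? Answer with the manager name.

Oakridge: Sharpe ratio = (4.9% − 4.8%) / 28.5% = 0.004
Foxglove: Sharpe ratio = (17.0% − 4.8%) / 19.1% = 0.639
Highest: Foxglove (0.639).

Foxglove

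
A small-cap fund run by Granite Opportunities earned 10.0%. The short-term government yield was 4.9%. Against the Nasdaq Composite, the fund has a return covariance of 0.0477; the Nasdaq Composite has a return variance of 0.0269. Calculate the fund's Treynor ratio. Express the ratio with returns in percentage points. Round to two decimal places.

β = Cov / Var = 0.0477 / 0.0269 = 1.7732
Treynor = (Rp − Rf) / β = (10.0% − 4.9%) / 1.7732 = 5.10 / 1.7732 = 2.8762

2.88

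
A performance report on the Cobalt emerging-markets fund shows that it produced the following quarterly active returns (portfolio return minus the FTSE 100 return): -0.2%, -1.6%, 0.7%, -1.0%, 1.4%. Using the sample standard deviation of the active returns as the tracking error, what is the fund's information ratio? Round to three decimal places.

-0.115

Mean return r̄ = -0.70 / 5 = -0.1400%
Sample std dev = √[5.9520 / 4] = 1.2198%
IR = r̄ / tracking error = -0.1400 / 1.2198 = -0.1148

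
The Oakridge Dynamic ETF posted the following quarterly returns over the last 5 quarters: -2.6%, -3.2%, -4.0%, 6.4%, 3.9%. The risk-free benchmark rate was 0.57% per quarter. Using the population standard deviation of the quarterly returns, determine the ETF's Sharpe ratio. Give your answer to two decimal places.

-0.11

Mean return r̄ = 0.50 / 5 = 0.1000%
Σ(r − r̄)² = (-2.6 − 0.1000)² + (-3.2 − 0.1000)² + (-4 − 0.1000)² + … = 89.1200
σ = √[89.1200 / 5] = 4.2218%
Sharpe = (r̄ − rf) / σ = (0.1000 − 0.57) / 4.2218 = -0.4700 / 4.2218 = -0.1113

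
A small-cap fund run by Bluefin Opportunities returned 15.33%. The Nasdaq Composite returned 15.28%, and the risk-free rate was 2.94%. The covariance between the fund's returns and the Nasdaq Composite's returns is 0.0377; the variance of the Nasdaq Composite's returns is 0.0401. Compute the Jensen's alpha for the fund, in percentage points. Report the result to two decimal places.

0.79

β = Cov / Var = 0.0377 / 0.0401 = 0.9401
E[R] = Rf + β(Rm − Rf) = 2.94% + 0.9401 × (15.28% − 2.94%) = 14.5408%
α = Rp − E[R] = 15.33% − 14.5408% = 0.7892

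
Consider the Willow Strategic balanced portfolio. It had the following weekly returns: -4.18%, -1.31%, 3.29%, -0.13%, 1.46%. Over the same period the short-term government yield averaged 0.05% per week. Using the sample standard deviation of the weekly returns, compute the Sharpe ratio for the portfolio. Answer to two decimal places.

-0.08

Mean return μ = -0.870 / 5 = -0.1740%
Σ(r − μ)² = 32.0097; sample σ = √(32.0097/4) = 2.8289%
Sharpe = (μ − rf) / σ = (-0.1740 − 0.05) / 2.8289 = -0.2240 / 2.8289 = -0.0792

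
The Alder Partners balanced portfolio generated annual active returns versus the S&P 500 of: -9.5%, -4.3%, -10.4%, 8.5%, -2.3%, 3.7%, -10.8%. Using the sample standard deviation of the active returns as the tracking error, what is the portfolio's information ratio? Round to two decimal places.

μ = (-9.5 − 4.3 − 10.4 + 8.5 − 2.3 + 3.7 − 10.8) / 7 = -3.5857%
Σ(r − μ)² = (-9.5 − (-3.5857))² + (-4.3 − (-3.5857))² + … = 334.7686
sample σ = √(334.7686 / 6) = √55.7948 = 7.4696%
IR = μ / tracking error = -3.5857 / 7.4696 = -0.4800

-0.48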